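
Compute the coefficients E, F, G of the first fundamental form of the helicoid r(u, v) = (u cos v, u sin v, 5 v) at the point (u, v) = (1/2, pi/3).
E = 1;  F = 0;  G = 101/4

Partials: r_u = (cos(v), sin(v), 0), r_v = (-u*sin(v), u*cos(v), 5). As functions of (u, v):
  E = r_u · r_u = 1,
  F = r_u · r_v = 0,
  G = r_v · r_v = u^2 + 25.
Evaluating at (u, v) = (1/2, pi/3): E = 1, F = 0, G = 101/4.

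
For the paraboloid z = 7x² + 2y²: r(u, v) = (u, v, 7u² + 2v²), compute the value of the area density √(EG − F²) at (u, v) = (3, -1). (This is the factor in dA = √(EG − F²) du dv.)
√(EG − F²)|_{(3, -1)} = sqrt(1781)

E = 196*u^2 + 1, F = 56*u*v, G = 16*v^2 + 1, so EG − F² = 196*u^2 + 16*v^2 + 1. Taking the positive square root: √(EG − F²) = sqrt(196*u^2 + 16*v^2 + 1). At (u, v) = (3, -1): sqrt(1781).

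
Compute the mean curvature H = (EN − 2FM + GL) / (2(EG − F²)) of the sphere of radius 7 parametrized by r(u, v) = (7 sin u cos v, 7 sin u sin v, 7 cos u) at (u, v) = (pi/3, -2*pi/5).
H = -1/7

With E = 49, F = 0, G = 49*sin(u)^2, L = -7*sin(u)/Abs(sin(u)), M = 0, N = -7*sin(u)^3/Abs(sin(u)), assemble
  H = (EN − 2FM + GL) / (2(EG − F²)) = -sin(u)/(7*Abs(sin(u))).
At (u, v) = (pi/3, -2*pi/5): H = -1/7.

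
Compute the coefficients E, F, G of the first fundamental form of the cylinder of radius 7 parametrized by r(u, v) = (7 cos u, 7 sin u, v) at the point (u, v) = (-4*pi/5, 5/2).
E = 49;  F = 0;  G = 1

Partials: r_u = (-7*sin(u), 7*cos(u), 0), r_v = (0, 0, 1). As functions of (u, v):
  E = r_u · r_u = 49,
  F = r_u · r_v = 0,
  G = r_v · r_v = 1.
Evaluating at (u, v) = (-4*pi/5, 5/2): E = 49, F = 0, G = 1.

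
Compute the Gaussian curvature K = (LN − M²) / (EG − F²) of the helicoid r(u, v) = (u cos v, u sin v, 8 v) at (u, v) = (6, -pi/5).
K = -4/625

Coefficients of the first fundamental form: E = 1, F = 0, G = u^2 + 64.
Coefficients of the second fundamental form: L = 0, M = -8/sqrt(u^2 + 64), N = 0.
Assemble K = (LN − M²)/(EG − F²) = -64/(u^2 + 64)^2. At (u, v) = (6, -pi/5): K = -4/625.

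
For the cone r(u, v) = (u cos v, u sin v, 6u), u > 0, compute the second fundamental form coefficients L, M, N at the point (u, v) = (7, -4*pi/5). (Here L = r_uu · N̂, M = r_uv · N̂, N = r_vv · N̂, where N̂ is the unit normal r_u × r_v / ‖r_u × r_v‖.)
L = 0;  M = 0;  N = 42*sqrt(37)/37

Compute the unit normal N̂(u, v) = (-6*sqrt(37)*u*cos(v)/(37*Abs(u)), -6*sqrt(37)*u*sin(v)/(37*Abs(u)), sqrt(37)*u/(37*Abs(u))), and the second partials r_uu, r_uv, r_vv. Take dot products:
  L(u, v) = r_uu · N̂ = 0,
  M(u, v) = r_uv · N̂ = 0,
  N(u, v) = r_vv · N̂ = 6*sqrt(37)*u^2/(37*Abs(u)).
Evaluating at (u, v) = (7, -4*pi/5):
  L = 0, M = 0, N = 42*sqrt(37)/37.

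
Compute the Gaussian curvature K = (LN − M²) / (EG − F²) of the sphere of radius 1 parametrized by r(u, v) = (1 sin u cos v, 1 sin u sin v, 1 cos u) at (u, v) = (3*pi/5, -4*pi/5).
K = 1

Coefficients of the first fundamental form: E = 1, F = 0, G = sin(u)^2.
Coefficients of the second fundamental form: L = -sin(u)/Abs(sin(u)), M = 0, N = -sin(u)^3/Abs(sin(u)).
Assemble K = (LN − M²)/(EG − F²) = 1. At (u, v) = (3*pi/5, -4*pi/5): K = 1.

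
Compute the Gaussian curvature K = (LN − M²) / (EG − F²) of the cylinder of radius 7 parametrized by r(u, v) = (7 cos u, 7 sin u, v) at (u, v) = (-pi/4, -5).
K = 0

Coefficients of the first fundamental form: E = 49, F = 0, G = 1.
Coefficients of the second fundamental form: L = -7, M = 0, N = 0.
Assemble K = (LN − M²)/(EG − F²) = 0. At (u, v) = (-pi/4, -5): K = 0.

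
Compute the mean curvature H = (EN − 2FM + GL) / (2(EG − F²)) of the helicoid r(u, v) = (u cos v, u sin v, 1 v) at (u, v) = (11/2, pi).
H = 0

With E = 1, F = 0, G = u^2 + 1, L = 0, M = -1/sqrt(u^2 + 1), N = 0, assemble
  H = (EN − 2FM + GL) / (2(EG − F²)) = 0.
At (u, v) = (11/2, pi): H = 0.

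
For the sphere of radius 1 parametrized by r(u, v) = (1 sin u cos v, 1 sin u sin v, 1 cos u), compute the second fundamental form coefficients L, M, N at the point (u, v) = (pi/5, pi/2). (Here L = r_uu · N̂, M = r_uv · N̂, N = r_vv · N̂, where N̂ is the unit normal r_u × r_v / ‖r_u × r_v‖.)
L = -1;  M = 0;  N = -5/8 + sqrt(5)/8

Compute the unit normal N̂(u, v) = (sin(u)^2*cos(v)/Abs(sin(u)), sin(u)^2*sin(v)/Abs(sin(u)), sin(2*u)/(2*Abs(sin(u)))), and the second partials r_uu, r_uv, r_vv. Take dot products:
  L(u, v) = r_uu · N̂ = -sin(u)/Abs(sin(u)),
  M(u, v) = r_uv · N̂ = 0,
  N(u, v) = r_vv · N̂ = -sin(u)^3/Abs(sin(u)).
Evaluating at (u, v) = (pi/5, pi/2):
  L = -1, M = 0, N = -5/8 + sqrt(5)/8.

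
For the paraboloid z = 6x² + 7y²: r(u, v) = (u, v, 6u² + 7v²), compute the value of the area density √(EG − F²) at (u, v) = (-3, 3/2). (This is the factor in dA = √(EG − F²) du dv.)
√(EG − F²)|_{(-3, 3/2)} = sqrt(1738)

E = 144*u^2 + 1, F = 168*u*v, G = 196*v^2 + 1, so EG − F² = 144*u^2 + 196*v^2 + 1. Taking the positive square root: √(EG − F²) = sqrt(144*u^2 + 196*v^2 + 1). At (u, v) = (-3, 3/2): sqrt(1738).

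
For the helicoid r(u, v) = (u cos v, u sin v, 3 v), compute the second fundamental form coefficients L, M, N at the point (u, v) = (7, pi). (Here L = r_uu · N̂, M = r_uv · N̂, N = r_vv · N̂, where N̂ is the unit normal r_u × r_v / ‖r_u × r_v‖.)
L = 0;  M = -3*sqrt(58)/58;  N = 0

Compute the unit normal N̂(u, v) = (3*sin(v)/sqrt(u^2 + 9), -3*cos(v)/sqrt(u^2 + 9), u/sqrt(u^2 + 9)), and the second partials r_uu, r_uv, r_vv. Take dot products:
  L(u, v) = r_uu · N̂ = 0,
  M(u, v) = r_uv · N̂ = -3/sqrt(u^2 + 9),
  N(u, v) = r_vv · N̂ = 0.
Evaluating at (u, v) = (7, pi):
  L = 0, M = -3*sqrt(58)/58, N = 0.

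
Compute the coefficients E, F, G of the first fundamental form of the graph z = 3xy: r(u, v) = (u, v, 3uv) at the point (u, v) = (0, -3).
E = 82;  F = 0;  G = 1

Partials: r_u = (1, 0, 3*v), r_v = (0, 1, 3*u). As functions of (u, v):
  E = r_u · r_u = 9*v^2 + 1,
  F = r_u · r_v = 9*u*v,
  G = r_v · r_v = 9*u^2 + 1.
Evaluating at (u, v) = (0, -3): E = 82, F = 0, G = 1.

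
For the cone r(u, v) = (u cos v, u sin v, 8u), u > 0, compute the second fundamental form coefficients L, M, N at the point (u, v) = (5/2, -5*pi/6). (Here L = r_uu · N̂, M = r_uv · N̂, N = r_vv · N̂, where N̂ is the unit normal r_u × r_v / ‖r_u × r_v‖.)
L = 0;  M = 0;  N = 4*sqrt(65)/13

Compute the unit normal N̂(u, v) = (-8*sqrt(65)*u*cos(v)/(65*Abs(u)), -8*sqrt(65)*u*sin(v)/(65*Abs(u)), sqrt(65)*u/(65*Abs(u))), and the second partials r_uu, r_uv, r_vv. Take dot products:
  L(u, v) = r_uu · N̂ = 0,
  M(u, v) = r_uv · N̂ = 0,
  N(u, v) = r_vv · N̂ = 8*sqrt(65)*u^2/(65*Abs(u)).
Evaluating at (u, v) = (5/2, -5*pi/6):
  L = 0, M = 0, N = 4*sqrt(65)/13.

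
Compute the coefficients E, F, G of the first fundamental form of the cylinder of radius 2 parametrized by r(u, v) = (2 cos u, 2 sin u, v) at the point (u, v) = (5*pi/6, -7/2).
E = 4;  F = 0;  G = 1

Partials: r_u = (-2*sin(u), 2*cos(u), 0), r_v = (0, 0, 1). As functions of (u, v):
  E = r_u · r_u = 4,
  F = r_u · r_v = 0,
  G = r_v · r_v = 1.
Evaluating at (u, v) = (5*pi/6, -7/2): E = 4, F = 0, G = 1.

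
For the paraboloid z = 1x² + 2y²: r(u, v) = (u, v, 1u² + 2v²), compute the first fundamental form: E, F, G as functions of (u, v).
E = 4*u^2 + 1;  F = 8*u*v;  G = 16*v^2 + 1

Compute partials: r_u = (1, 0, 2*u), r_v = (0, 1, 4*v). Then
  E = r_u · r_u = 4*u^2 + 1,
  F = r_u · r_v = 8*u*v,
  G = r_v · r_v = 16*v^2 + 1.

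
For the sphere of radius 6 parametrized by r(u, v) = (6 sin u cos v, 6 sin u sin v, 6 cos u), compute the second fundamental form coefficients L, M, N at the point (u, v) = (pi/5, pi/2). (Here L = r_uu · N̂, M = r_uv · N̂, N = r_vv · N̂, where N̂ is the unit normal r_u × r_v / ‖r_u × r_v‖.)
L = -6;  M = 0;  N = -15/4 + 3*sqrt(5)/4

Compute the unit normal N̂(u, v) = (sin(u)^2*cos(v)/Abs(sin(u)), sin(u)^2*sin(v)/Abs(sin(u)), sin(2*u)/(2*Abs(sin(u)))), and the second partials r_uu, r_uv, r_vv. Take dot products:
  L(u, v) = r_uu · N̂ = -6*sin(u)/Abs(sin(u)),
  M(u, v) = r_uv · N̂ = 0,
  N(u, v) = r_vv · N̂ = -6*sin(u)^3/Abs(sin(u)).
Evaluating at (u, v) = (pi/5, pi/2):
  L = -6, M = 0, N = -15/4 + 3*sqrt(5)/4.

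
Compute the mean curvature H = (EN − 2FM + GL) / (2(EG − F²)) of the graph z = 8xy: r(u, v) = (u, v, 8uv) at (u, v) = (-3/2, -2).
H = -1536*sqrt(401)/160801

With E = 64*v^2 + 1, F = 64*u*v, G = 64*u^2 + 1, L = 0, M = 8/sqrt(64*u^2 + 64*v^2 + 1), N = 0, assemble
  H = (EN − 2FM + GL) / (2(EG − F²)) = -512*u*v/(64*u^2 + 64*v^2 + 1)^(3/2).
At (u, v) = (-3/2, -2): H = -1536*sqrt(401)/160801.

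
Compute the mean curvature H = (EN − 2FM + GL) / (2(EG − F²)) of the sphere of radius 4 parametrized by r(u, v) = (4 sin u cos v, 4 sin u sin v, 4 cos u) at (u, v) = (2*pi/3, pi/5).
H = -1/4

With E = 16, F = 0, G = 16*sin(u)^2, L = -4*sin(u)/Abs(sin(u)), M = 0, N = -4*sin(u)^3/Abs(sin(u)), assemble
  H = (EN − 2FM + GL) / (2(EG − F²)) = -sin(u)/(4*Abs(sin(u))).
At (u, v) = (2*pi/3, pi/5): H = -1/4.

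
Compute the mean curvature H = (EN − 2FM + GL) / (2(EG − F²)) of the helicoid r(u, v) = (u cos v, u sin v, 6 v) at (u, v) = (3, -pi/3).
H = 0

With E = 1, F = 0, G = u^2 + 36, L = 0, M = -6/sqrt(u^2 + 36), N = 0, assemble
  H = (EN − 2FM + GL) / (2(EG − F²)) = 0.
At (u, v) = (3, -pi/3): H = 0.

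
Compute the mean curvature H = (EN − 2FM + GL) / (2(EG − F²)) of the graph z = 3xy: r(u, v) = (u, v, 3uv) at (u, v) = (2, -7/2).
H = 1512*sqrt(589)/346921

With E = 9*v^2 + 1, F = 9*u*v, G = 9*u^2 + 1, L = 0, M = 3/sqrt(9*u^2 + 9*v^2 + 1), N = 0, assemble
  H = (EN − 2FM + GL) / (2(EG − F²)) = -27*u*v/(9*u^2 + 9*v^2 + 1)^(3/2).
At (u, v) = (2, -7/2): H = 1512*sqrt(589)/346921.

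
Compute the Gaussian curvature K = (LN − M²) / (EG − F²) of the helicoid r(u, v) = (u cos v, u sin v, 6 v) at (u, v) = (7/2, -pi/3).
K = -576/37249

Coefficients of the first fundamental form: E = 1, F = 0, G = u^2 + 36.
Coefficients of the second fundamental form: L = 0, M = -6/sqrt(u^2 + 36), N = 0.
Assemble K = (LN − M²)/(EG − F²) = -36/(u^2 + 36)^2. At (u, v) = (7/2, -pi/3): K = -576/37249.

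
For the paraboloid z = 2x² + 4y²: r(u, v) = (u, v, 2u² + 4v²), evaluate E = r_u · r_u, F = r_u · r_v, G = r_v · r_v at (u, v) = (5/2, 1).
E = 101;  F = 80;  G = 65

Partials: r_u = (1, 0, 4*u), r_v = (0, 1, 8*v). As functions of (u, v):
  E = r_u · r_u = 16*u^2 + 1,
  F = r_u · r_v = 32*u*v,
  G = r_v · r_v = 64*v^2 + 1.
Evaluating at (u, v) = (5/2, 1): E = 101, F = 80, G = 65.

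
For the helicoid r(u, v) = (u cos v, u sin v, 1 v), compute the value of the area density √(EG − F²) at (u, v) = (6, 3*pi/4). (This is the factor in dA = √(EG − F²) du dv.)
√(EG − F²)|_{(6, 3*pi/4)} = sqrt(37)

E = 1, F = 0, G = u^2 + 1, so EG − F² = u^2 + 1. Taking the positive square root: √(EG − F²) = sqrt(u^2 + 1). At (u, v) = (6, 3*pi/4): sqrt(37).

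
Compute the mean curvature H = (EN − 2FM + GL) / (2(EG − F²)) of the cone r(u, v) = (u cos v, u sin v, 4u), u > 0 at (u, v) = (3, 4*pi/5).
H = 2*sqrt(17)/51

With E = 17, F = 0, G = u^2, L = 0, M = 0, N = 4*sqrt(17)*u^2/(17*Abs(u)), assemble
  H = (EN − 2FM + GL) / (2(EG − F²)) = 2*sqrt(17)/(17*Abs(u)).
At (u, v) = (3, 4*pi/5): H = 2*sqrt(17)/51.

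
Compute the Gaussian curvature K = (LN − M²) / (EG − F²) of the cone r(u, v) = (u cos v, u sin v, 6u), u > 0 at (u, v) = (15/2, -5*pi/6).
K = 0

Coefficients of the first fundamental form: E = 37, F = 0, G = u^2.
Coefficients of the second fundamental form: L = 0, M = 0, N = 6*sqrt(37)*u^2/(37*Abs(u)).
Assemble K = (LN − M²)/(EG − F²) = 0. At (u, v) = (15/2, -5*pi/6): K = 0.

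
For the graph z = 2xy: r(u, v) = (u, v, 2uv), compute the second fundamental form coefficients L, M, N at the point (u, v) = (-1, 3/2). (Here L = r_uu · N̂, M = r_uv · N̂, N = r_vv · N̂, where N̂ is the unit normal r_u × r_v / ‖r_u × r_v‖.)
L = 0;  M = sqrt(14)/7;  N = 0

Compute the unit normal N̂(u, v) = (-2*v/sqrt(4*u^2 + 4*v^2 + 1), -2*u/sqrt(4*u^2 + 4*v^2 + 1), 1/sqrt(4*u^2 + 4*v^2 + 1)), and the second partials r_uu, r_uv, r_vv. Take dot products:
  L(u, v) = r_uu · N̂ = 0,
  M(u, v) = r_uv · N̂ = 2/sqrt(4*u^2 + 4*v^2 + 1),
  N(u, v) = r_vv · N̂ = 0.
Evaluating at (u, v) = (-1, 3/2):
  L = 0, M = sqrt(14)/7, N = 0.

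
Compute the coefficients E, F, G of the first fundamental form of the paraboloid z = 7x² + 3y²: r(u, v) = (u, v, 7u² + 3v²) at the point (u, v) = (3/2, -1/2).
E = 442;  F = -63;  G = 10

Partials: r_u = (1, 0, 14*u), r_v = (0, 1, 6*v). As functions of (u, v):
  E = r_u · r_u = 196*u^2 + 1,
  F = r_u · r_v = 84*u*v,
  G = r_v · r_v = 36*v^2 + 1.
Evaluating at (u, v) = (3/2, -1/2): E = 442, F = -63, G = 10.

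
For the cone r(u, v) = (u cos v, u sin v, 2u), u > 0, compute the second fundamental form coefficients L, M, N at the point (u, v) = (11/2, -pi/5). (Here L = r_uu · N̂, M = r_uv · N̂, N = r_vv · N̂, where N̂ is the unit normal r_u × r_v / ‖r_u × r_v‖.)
L = 0;  M = 0;  N = 11*sqrt(5)/5

Compute the unit normal N̂(u, v) = (-2*sqrt(5)*u*cos(v)/(5*Abs(u)), -2*sqrt(5)*u*sin(v)/(5*Abs(u)), sqrt(5)*u/(5*Abs(u))), and the second partials r_uu, r_uv, r_vv. Take dot products:
  L(u, v) = r_uu · N̂ = 0,
  M(u, v) = r_uv · N̂ = 0,
  N(u, v) = r_vv · N̂ = 2*sqrt(5)*u^2/(5*Abs(u)).
Evaluating at (u, v) = (11/2, -pi/5):
  L = 0, M = 0, N = 11*sqrt(5)/5.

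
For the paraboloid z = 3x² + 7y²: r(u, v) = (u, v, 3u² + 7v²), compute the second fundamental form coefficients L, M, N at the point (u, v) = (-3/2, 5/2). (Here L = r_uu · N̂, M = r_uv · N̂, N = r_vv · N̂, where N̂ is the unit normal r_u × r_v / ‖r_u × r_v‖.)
L = 6*sqrt(1307)/1307;  M = 0;  N = 14*sqrt(1307)/1307

Compute the unit normal N̂(u, v) = (-6*u/sqrt(36*u^2 + 196*v^2 + 1), -14*v/sqrt(36*u^2 + 196*v^2 + 1), 1/sqrt(36*u^2 + 196*v^2 + 1)), and the second partials r_uu, r_uv, r_vv. Take dot products:
  L(u, v) = r_uu · N̂ = 6/sqrt(36*u^2 + 196*v^2 + 1),
  M(u, v) = r_uv · N̂ = 0,
  N(u, v) = r_vv · N̂ = 14/sqrt(36*u^2 + 196*v^2 + 1).
Evaluating at (u, v) = (-3/2, 5/2):
  L = 6*sqrt(1307)/1307, M = 0, N = 14*sqrt(1307)/1307.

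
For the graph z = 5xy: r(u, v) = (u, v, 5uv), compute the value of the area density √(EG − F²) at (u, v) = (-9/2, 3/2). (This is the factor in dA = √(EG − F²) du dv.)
√(EG − F²)|_{(-9/2, 3/2)} = 7*sqrt(46)/2

E = 25*v^2 + 1, F = 25*u*v, G = 25*u^2 + 1, so EG − F² = 25*u^2 + 25*v^2 + 1. Taking the positive square root: √(EG − F²) = sqrt(25*u^2 + 25*v^2 + 1). At (u, v) = (-9/2, 3/2): 7*sqrt(46)/2.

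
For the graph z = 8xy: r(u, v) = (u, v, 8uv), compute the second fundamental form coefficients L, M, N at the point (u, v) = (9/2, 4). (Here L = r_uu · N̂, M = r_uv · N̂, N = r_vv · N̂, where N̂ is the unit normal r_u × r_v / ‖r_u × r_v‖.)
L = 0;  M = 8*sqrt(2321)/2321;  N = 0

Compute the unit normal N̂(u, v) = (-8*v/sqrt(64*u^2 + 64*v^2 + 1), -8*u/sqrt(64*u^2 + 64*v^2 + 1), 1/sqrt(64*u^2 + 64*v^2 + 1)), and the second partials r_uu, r_uv, r_vv. Take dot products:
  L(u, v) = r_uu · N̂ = 0,
  M(u, v) = r_uv · N̂ = 8/sqrt(64*u^2 + 64*v^2 + 1),
  N(u, v) = r_vv · N̂ = 0.
Evaluating at (u, v) = (9/2, 4):
  L = 0, M = 8*sqrt(2321)/2321, N = 0.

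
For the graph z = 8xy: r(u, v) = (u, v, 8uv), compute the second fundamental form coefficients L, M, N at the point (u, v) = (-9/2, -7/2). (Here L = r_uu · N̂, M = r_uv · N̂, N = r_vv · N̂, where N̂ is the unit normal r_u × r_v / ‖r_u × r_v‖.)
L = 0;  M = 8*sqrt(2081)/2081;  N = 0

Compute the unit normal N̂(u, v) = (-8*v/sqrt(64*u^2 + 64*v^2 + 1), -8*u/sqrt(64*u^2 + 64*v^2 + 1), 1/sqrt(64*u^2 + 64*v^2 + 1)), and the second partials r_uu, r_uv, r_vv. Take dot products:
  L(u, v) = r_uu · N̂ = 0,
  M(u, v) = r_uv · N̂ = 8/sqrt(64*u^2 + 64*v^2 + 1),
  N(u, v) = r_vv · N̂ = 0.
Evaluating at (u, v) = (-9/2, -7/2):
  L = 0, M = 8*sqrt(2081)/2081, N = 0.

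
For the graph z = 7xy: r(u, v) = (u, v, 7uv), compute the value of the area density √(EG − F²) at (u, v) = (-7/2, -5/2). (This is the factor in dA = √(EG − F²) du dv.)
√(EG − F²)|_{(-7/2, -5/2)} = 11*sqrt(30)/2

E = 49*v^2 + 1, F = 49*u*v, G = 49*u^2 + 1, so EG − F² = 49*u^2 + 49*v^2 + 1. Taking the positive square root: √(EG − F²) = sqrt(49*u^2 + 49*v^2 + 1). At (u, v) = (-7/2, -5/2): 11*sqrt(30)/2.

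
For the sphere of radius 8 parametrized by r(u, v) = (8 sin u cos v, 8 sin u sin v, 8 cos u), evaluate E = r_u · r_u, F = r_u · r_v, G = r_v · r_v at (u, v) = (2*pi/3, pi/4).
E = 64;  F = 0;  G = 48

Partials: r_u = (8*cos(u)*cos(v), 8*sin(v)*cos(u), -8*sin(u)), r_v = (-8*sin(u)*sin(v), 8*sin(u)*cos(v), 0). As functions of (u, v):
  E = r_u · r_u = 64,
  F = r_u · r_v = 0,
  G = r_v · r_v = 64*sin(u)^2.
Evaluating at (u, v) = (2*pi/3, pi/4): E = 64, F = 0, G = 48.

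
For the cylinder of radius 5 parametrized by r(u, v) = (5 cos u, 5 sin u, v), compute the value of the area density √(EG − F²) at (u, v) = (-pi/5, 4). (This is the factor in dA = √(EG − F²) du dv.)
√(EG − F²)|_{(-pi/5, 4)} = 5

E = 25, F = 0, G = 1, so EG − F² = 25. Taking the positive square root: √(EG − F²) = 5. At (u, v) = (-pi/5, 4): 5.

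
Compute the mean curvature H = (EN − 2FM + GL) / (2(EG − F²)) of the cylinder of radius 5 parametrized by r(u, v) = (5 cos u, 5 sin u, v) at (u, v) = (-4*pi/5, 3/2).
H = -1/10

With E = 25, F = 0, G = 1, L = -5, M = 0, N = 0, assemble
  H = (EN − 2FM + GL) / (2(EG − F²)) = -1/10.
At (u, v) = (-4*pi/5, 3/2): H = -1/10.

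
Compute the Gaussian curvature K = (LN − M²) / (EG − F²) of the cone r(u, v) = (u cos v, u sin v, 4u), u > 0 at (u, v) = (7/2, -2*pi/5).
K = 0

Coefficients of the first fundamental form: E = 17, F = 0, G = u^2.
Coefficients of the second fundamental form: L = 0, M = 0, N = 4*sqrt(17)*u^2/(17*Abs(u)).
Assemble K = (LN − M²)/(EG − F²) = 0. At (u, v) = (7/2, -2*pi/5): K = 0.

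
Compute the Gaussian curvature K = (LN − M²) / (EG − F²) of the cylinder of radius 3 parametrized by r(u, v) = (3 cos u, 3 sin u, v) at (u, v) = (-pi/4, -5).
K = 0

Coefficients of the first fundamental form: E = 9, F = 0, G = 1.
Coefficients of the second fundamental form: L = -3, M = 0, N = 0.
Assemble K = (LN − M²)/(EG − F²) = 0. At (u, v) = (-pi/4, -5): K = 0.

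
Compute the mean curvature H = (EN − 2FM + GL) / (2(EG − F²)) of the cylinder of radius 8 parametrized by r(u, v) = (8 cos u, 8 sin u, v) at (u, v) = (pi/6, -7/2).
H = -1/16

With E = 64, F = 0, G = 1, L = -8, M = 0, N = 0, assemble
  H = (EN − 2FM + GL) / (2(EG − F²)) = -1/16.
At (u, v) = (pi/6, -7/2): H = -1/16.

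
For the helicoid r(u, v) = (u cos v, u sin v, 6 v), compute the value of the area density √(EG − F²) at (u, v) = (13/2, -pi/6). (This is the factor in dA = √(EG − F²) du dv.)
√(EG − F²)|_{(13/2, -pi/6)} = sqrt(313)/2

E = 1, F = 0, G = u^2 + 36, so EG − F² = u^2 + 36. Taking the positive square root: √(EG − F²) = sqrt(u^2 + 36). At (u, v) = (13/2, -pi/6): sqrt(313)/2.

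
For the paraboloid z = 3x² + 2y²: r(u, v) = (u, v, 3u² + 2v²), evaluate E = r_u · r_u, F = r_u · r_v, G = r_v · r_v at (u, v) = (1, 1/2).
E = 37;  F = 12;  G = 5

Partials: r_u = (1, 0, 6*u), r_v = (0, 1, 4*v). As functions of (u, v):
  E = r_u · r_u = 36*u^2 + 1,
  F = r_u · r_v = 24*u*v,
  G = r_v · r_v = 16*v^2 + 1.
Evaluating at (u, v) = (1, 1/2): E = 37, F = 12, G = 5.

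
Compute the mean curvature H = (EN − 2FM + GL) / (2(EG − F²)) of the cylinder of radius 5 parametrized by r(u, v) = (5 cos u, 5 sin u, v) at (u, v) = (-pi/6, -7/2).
H = -1/10

With E = 25, F = 0, G = 1, L = -5, M = 0, N = 0, assemble
  H = (EN − 2FM + GL) / (2(EG − F²)) = -1/10.
At (u, v) = (-pi/6, -7/2): H = -1/10.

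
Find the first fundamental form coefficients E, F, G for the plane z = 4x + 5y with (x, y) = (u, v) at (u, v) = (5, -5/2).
E = 17;  F = 20;  G = 26

Partials: r_u = (1, 0, 4), r_v = (0, 1, 5). As functions of (u, v):
  E = r_u · r_u = 17,
  F = r_u · r_v = 20,
  G = r_v · r_v = 26.
Evaluating at (u, v) = (5, -5/2): E = 17, F = 20, G = 26.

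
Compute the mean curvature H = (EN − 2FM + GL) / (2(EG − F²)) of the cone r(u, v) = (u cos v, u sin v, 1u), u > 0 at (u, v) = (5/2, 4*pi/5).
H = sqrt(2)/10

With E = 2, F = 0, G = u^2, L = 0, M = 0, N = sqrt(2)*u^2/(2*Abs(u)), assemble
  H = (EN − 2FM + GL) / (2(EG − F²)) = sqrt(2)/(4*Abs(u)).
At (u, v) = (5/2, 4*pi/5): H = sqrt(2)/10.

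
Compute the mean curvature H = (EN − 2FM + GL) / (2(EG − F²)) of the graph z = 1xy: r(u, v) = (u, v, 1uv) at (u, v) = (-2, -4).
H = -8*sqrt(21)/441

With E = v^2 + 1, F = u*v, G = u^2 + 1, L = 0, M = 1/sqrt(u^2 + v^2 + 1), N = 0, assemble
  H = (EN − 2FM + GL) / (2(EG − F²)) = -u*v/(u^2 + v^2 + 1)^(3/2).
At (u, v) = (-2, -4): H = -8*sqrt(21)/441.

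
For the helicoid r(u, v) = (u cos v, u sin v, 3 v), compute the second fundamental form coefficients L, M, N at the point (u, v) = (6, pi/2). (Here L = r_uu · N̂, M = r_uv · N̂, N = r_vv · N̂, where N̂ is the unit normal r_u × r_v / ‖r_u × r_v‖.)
L = 0;  M = -sqrt(5)/5;  N = 0

Compute the unit normal N̂(u, v) = (3*sin(v)/sqrt(u^2 + 9), -3*cos(v)/sqrt(u^2 + 9), u/sqrt(u^2 + 9)), and the second partials r_uu, r_uv, r_vv. Take dot products:
  L(u, v) = r_uu · N̂ = 0,
  M(u, v) = r_uv · N̂ = -3/sqrt(u^2 + 9),
  N(u, v) = r_vv · N̂ = 0.
Evaluating at (u, v) = (6, pi/2):
  L = 0, M = -sqrt(5)/5, N = 0.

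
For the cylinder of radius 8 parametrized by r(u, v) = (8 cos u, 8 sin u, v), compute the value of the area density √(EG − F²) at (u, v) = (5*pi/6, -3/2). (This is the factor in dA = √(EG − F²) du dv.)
√(EG − F²)|_{(5*pi/6, -3/2)} = 8

E = 64, F = 0, G = 1, so EG − F² = 64. Taking the positive square root: √(EG − F²) = 8. At (u, v) = (5*pi/6, -3/2): 8.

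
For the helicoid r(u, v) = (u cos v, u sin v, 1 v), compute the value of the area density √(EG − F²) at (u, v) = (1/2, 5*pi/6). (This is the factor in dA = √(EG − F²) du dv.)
√(EG − F²)|_{(1/2, 5*pi/6)} = sqrt(5)/2

E = 1, F = 0, G = u^2 + 1, so EG − F² = u^2 + 1. Taking the positive square root: √(EG − F²) = sqrt(u^2 + 1). At (u, v) = (1/2, 5*pi/6): sqrt(5)/2.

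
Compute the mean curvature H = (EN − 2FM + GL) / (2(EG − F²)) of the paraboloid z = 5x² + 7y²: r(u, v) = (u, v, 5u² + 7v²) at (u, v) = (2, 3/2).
H = 5017*sqrt(842)/708964

With E = 100*u^2 + 1, F = 140*u*v, G = 196*v^2 + 1, L = 10/sqrt(100*u^2 + 196*v^2 + 1), M = 0, N = 14/sqrt(100*u^2 + 196*v^2 + 1), assemble
  H = (EN − 2FM + GL) / (2(EG − F²)) = 4*(175*u^2 + 245*v^2 + 3)/(100*u^2 + 196*v^2 + 1)^(3/2).
At (u, v) = (2, 3/2): H = 5017*sqrt(842)/708964.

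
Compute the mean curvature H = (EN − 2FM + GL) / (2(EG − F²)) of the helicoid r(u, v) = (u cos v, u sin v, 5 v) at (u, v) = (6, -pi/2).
H = 0

With E = 1, F = 0, G = u^2 + 25, L = 0, M = -5/sqrt(u^2 + 25), N = 0, assemble
  H = (EN − 2FM + GL) / (2(EG − F²)) = 0.
At (u, v) = (6, -pi/2): H = 0.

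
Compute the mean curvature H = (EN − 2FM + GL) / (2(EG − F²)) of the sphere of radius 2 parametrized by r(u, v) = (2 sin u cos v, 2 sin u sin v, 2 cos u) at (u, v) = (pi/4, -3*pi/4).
H = -1/2

With E = 4, F = 0, G = 4*sin(u)^2, L = -2*sin(u)/Abs(sin(u)), M = 0, N = -2*sin(u)^3/Abs(sin(u)), assemble
  H = (EN − 2FM + GL) / (2(EG − F²)) = -sin(u)/(2*Abs(sin(u))).
At (u, v) = (pi/4, -3*pi/4): H = -1/2.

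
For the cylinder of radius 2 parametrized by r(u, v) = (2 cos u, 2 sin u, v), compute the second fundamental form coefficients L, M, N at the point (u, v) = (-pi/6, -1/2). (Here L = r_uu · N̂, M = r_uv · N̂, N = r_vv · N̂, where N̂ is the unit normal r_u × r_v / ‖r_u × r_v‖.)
L = -2;  M = 0;  N = 0

Compute the unit normal N̂(u, v) = (cos(u), sin(u), 0), and the second partials r_uu, r_uv, r_vv. Take dot products:
  L(u, v) = r_uu · N̂ = -2,
  M(u, v) = r_uv · N̂ = 0,
  N(u, v) = r_vv · N̂ = 0.
Evaluating at (u, v) = (-pi/6, -1/2):
  L = -2, M = 0, N = 0.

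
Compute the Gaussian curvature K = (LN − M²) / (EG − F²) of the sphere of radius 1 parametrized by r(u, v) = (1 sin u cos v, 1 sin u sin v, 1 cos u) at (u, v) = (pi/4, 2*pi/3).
K = 1

Coefficients of the first fundamental form: E = 1, F = 0, G = sin(u)^2.
Coefficients of the second fundamental form: L = -sin(u)/Abs(sin(u)), M = 0, N = -sin(u)^3/Abs(sin(u)).
Assemble K = (LN − M²)/(EG − F²) = 1. At (u, v) = (pi/4, 2*pi/3): K = 1.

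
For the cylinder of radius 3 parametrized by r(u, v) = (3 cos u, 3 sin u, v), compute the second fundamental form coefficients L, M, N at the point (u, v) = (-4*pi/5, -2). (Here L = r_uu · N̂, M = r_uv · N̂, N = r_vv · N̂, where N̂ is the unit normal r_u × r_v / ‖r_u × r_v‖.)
L = -3;  M = 0;  N = 0

Compute the unit normal N̂(u, v) = (cos(u), sin(u), 0), and the second partials r_uu, r_uv, r_vv. Take dot products:
  L(u, v) = r_uu · N̂ = -3,
  M(u, v) = r_uv · N̂ = 0,
  N(u, v) = r_vv · N̂ = 0.
Evaluating at (u, v) = (-4*pi/5, -2):
  L = -3, M = 0, N = 0.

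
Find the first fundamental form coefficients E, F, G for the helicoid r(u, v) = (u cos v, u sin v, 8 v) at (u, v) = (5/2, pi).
E = 1;  F = 0;  G = 281/4

Partials: r_u = (cos(v), sin(v), 0), r_v = (-u*sin(v), u*cos(v), 8). As functions of (u, v):
  E = r_u · r_u = 1,
  F = r_u · r_v = 0,
  G = r_v · r_v = u^2 + 64.
Evaluating at (u, v) = (5/2, pi): E = 1, F = 0, G = 281/4.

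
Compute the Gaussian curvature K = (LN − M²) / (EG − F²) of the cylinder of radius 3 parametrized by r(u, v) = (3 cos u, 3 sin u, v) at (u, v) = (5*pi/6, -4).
K = 0

Coefficients of the first fundamental form: E = 9, F = 0, G = 1.
Coefficients of the second fundamental form: L = -3, M = 0, N = 0.
Assemble K = (LN − M²)/(EG − F²) = 0. At (u, v) = (5*pi/6, -4): K = 0.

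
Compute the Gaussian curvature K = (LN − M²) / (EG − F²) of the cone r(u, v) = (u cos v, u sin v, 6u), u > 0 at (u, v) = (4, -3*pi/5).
K = 0

Coefficients of the first fundamental form: E = 37, F = 0, G = u^2.
Coefficients of the second fundamental form: L = 0, M = 0, N = 6*sqrt(37)*u^2/(37*Abs(u)).
Assemble K = (LN − M²)/(EG − F²) = 0. At (u, v) = (4, -3*pi/5): K = 0.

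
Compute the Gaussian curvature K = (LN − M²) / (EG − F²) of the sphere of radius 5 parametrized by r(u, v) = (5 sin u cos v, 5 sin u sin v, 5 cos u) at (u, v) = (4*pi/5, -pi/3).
K = 1/25

Coefficients of the first fundamental form: E = 25, F = 0, G = 25*sin(u)^2.
Coefficients of the second fundamental form: L = -5*sin(u)/Abs(sin(u)), M = 0, N = -5*sin(u)^3/Abs(sin(u)).
Assemble K = (LN − M²)/(EG − F²) = 1/25. At (u, v) = (4*pi/5, -pi/3): K = 1/25.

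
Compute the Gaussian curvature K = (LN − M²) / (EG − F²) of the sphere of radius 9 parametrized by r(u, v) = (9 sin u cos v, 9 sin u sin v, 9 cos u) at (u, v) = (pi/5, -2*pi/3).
K = 1/81

Coefficients of the first fundamental form: E = 81, F = 0, G = 81*sin(u)^2.
Coefficients of the second fundamental form: L = -9*sin(u)/Abs(sin(u)), M = 0, N = -9*sin(u)^3/Abs(sin(u)).
Assemble K = (LN − M²)/(EG − F²) = 1/81. At (u, v) = (pi/5, -2*pi/3): K = 1/81.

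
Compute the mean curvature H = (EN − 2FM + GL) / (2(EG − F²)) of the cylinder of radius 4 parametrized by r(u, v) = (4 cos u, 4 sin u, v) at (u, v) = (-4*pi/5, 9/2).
H = -1/8

With E = 16, F = 0, G = 1, L = -4, M = 0, N = 0, assemble
  H = (EN − 2FM + GL) / (2(EG − F²)) = -1/8.
At (u, v) = (-4*pi/5, 9/2): H = -1/8.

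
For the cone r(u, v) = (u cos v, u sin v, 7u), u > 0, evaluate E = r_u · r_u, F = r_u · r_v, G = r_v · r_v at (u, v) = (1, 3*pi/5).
E = 50;  F = 0;  G = 1

Partials: r_u = (cos(v), sin(v), 7), r_v = (-u*sin(v), u*cos(v), 0). As functions of (u, v):
  E = r_u · r_u = 50,
  F = r_u · r_v = 0,
  G = r_v · r_v = u^2.
Evaluating at (u, v) = (1, 3*pi/5): E = 50, F = 0, G = 1.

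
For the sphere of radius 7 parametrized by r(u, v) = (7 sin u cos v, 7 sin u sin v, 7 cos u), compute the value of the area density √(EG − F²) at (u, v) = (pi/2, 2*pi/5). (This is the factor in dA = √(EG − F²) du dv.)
√(EG − F²)|_{(pi/2, 2*pi/5)} = 49

E = 49, F = 0, G = 49*sin(u)^2, so EG − F² = 2401*sin(u)^2. Taking the positive square root: √(EG − F²) = 49*Abs(sin(u)). At (u, v) = (pi/2, 2*pi/5): 49.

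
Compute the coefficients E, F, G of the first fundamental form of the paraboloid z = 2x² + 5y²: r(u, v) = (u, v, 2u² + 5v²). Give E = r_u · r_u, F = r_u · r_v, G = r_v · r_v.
E = 16*u^2 + 1;  F = 40*u*v;  G = 100*v^2 + 1

Compute partials: r_u = (1, 0, 4*u), r_v = (0, 1, 10*v). Then
  E = r_u · r_u = 16*u^2 + 1,
  F = r_u · r_v = 40*u*v,
  G = r_v · r_v = 100*v^2 + 1.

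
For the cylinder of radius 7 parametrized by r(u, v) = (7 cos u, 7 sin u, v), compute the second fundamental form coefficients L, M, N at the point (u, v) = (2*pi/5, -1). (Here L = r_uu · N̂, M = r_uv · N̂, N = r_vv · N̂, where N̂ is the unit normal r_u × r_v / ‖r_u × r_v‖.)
L = -7;  M = 0;  N = 0

Compute the unit normal N̂(u, v) = (cos(u), sin(u), 0), and the second partials r_uu, r_uv, r_vv. Take dot products:
  L(u, v) = r_uu · N̂ = -7,
  M(u, v) = r_uv · N̂ = 0,
  N(u, v) = r_vv · N̂ = 0.
Evaluating at (u, v) = (2*pi/5, -1):
  L = -7, M = 0, N = 0.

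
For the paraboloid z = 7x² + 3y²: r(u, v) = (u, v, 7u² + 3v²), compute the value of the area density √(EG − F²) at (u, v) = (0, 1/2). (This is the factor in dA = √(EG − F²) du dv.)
√(EG − F²)|_{(0, 1/2)} = sqrt(10)

E = 196*u^2 + 1, F = 84*u*v, G = 36*v^2 + 1, so EG − F² = 196*u^2 + 36*v^2 + 1. Taking the positive square root: √(EG − F²) = sqrt(196*u^2 + 36*v^2 + 1). At (u, v) = (0, 1/2): sqrt(10).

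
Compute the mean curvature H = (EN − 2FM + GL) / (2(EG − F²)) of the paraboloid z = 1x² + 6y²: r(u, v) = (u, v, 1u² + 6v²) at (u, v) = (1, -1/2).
H = 67*sqrt(41)/1681

With E = 4*u^2 + 1, F = 24*u*v, G = 144*v^2 + 1, L = 2/sqrt(4*u^2 + 144*v^2 + 1), M = 0, N = 12/sqrt(4*u^2 + 144*v^2 + 1), assemble
  H = (EN − 2FM + GL) / (2(EG − F²)) = (24*u^2 + 144*v^2 + 7)/(4*u^2 + 144*v^2 + 1)^(3/2).
At (u, v) = (1, -1/2): H = 67*sqrt(41)/1681.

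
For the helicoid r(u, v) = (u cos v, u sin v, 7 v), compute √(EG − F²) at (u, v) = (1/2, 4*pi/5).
√(EG − F²)|_{(1/2, 4*pi/5)} = sqrt(197)/2

E = 1, F = 0, G = u^2 + 49; EG − F² = u^2 + 49; √(EG − F²) = sqrt(u^2 + 49). At the given point: sqrt(197)/2.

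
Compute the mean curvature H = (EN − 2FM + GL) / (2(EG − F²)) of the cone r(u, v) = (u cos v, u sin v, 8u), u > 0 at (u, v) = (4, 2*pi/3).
H = sqrt(65)/65

With E = 65, F = 0, G = u^2, L = 0, M = 0, N = 8*sqrt(65)*u^2/(65*Abs(u)), assemble
  H = (EN − 2FM + GL) / (2(EG − F²)) = 4*sqrt(65)/(65*Abs(u)).
At (u, v) = (4, 2*pi/3): H = sqrt(65)/65.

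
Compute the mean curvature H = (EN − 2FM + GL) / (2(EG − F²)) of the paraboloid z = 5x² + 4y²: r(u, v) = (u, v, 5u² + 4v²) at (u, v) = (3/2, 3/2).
H = 1629*sqrt(370)/136900

With E = 100*u^2 + 1, F = 80*u*v, G = 64*v^2 + 1, L = 10/sqrt(100*u^2 + 64*v^2 + 1), M = 0, N = 8/sqrt(100*u^2 + 64*v^2 + 1), assemble
  H = (EN − 2FM + GL) / (2(EG − F²)) = (400*u^2 + 320*v^2 + 9)/(100*u^2 + 64*v^2 + 1)^(3/2).
At (u, v) = (3/2, 3/2): H = 1629*sqrt(370)/136900.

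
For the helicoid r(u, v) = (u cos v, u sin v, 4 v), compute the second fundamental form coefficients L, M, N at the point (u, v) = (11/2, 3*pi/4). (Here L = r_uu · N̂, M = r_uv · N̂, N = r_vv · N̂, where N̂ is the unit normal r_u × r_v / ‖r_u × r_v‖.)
L = 0;  M = -8*sqrt(185)/185;  N = 0

Compute the unit normal N̂(u, v) = (4*sin(v)/sqrt(u^2 + 16), -4*cos(v)/sqrt(u^2 + 16), u/sqrt(u^2 + 16)), and the second partials r_uu, r_uv, r_vv. Take dot products:
  L(u, v) = r_uu · N̂ = 0,
  M(u, v) = r_uv · N̂ = -4/sqrt(u^2 + 16),
  N(u, v) = r_vv · N̂ = 0.
Evaluating at (u, v) = (11/2, 3*pi/4):
  L = 0, M = -8*sqrt(185)/185, N = 0.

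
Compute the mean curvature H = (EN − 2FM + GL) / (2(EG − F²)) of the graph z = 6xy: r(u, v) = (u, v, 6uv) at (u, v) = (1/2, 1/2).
H = -54*sqrt(19)/361

With E = 36*v^2 + 1, F = 36*u*v, G = 36*u^2 + 1, L = 0, M = 6/sqrt(36*u^2 + 36*v^2 + 1), N = 0, assemble
  H = (EN − 2FM + GL) / (2(EG − F²)) = -216*u*v/(36*u^2 + 36*v^2 + 1)^(3/2).
At (u, v) = (1/2, 1/2): H = -54*sqrt(19)/361.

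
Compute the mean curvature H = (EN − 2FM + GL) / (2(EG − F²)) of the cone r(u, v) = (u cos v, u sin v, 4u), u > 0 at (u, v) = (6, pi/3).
H = sqrt(17)/51

With E = 17, F = 0, G = u^2, L = 0, M = 0, N = 4*sqrt(17)*u^2/(17*Abs(u)), assemble
  H = (EN − 2FM + GL) / (2(EG − F²)) = 2*sqrt(17)/(17*Abs(u)).
At (u, v) = (6, pi/3): H = sqrt(17)/51.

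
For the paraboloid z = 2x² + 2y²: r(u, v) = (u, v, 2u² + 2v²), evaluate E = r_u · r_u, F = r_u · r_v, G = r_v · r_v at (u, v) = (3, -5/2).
E = 145;  F = -120;  G = 101

Partials: r_u = (1, 0, 4*u), r_v = (0, 1, 4*v). As functions of (u, v):
  E = r_u · r_u = 16*u^2 + 1,
  F = r_u · r_v = 16*u*v,
  G = r_v · r_v = 16*v^2 + 1.
Evaluating at (u, v) = (3, -5/2): E = 145, F = -120, G = 101.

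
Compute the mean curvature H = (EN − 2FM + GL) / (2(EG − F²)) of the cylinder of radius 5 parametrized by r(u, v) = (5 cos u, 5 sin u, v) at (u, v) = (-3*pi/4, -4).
H = -1/10

With E = 25, F = 0, G = 1, L = -5, M = 0, N = 0, assemble
  H = (EN − 2FM + GL) / (2(EG − F²)) = -1/10.
At (u, v) = (-3*pi/4, -4): H = -1/10.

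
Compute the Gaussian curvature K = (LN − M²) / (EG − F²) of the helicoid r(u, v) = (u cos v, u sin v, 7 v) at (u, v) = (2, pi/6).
K = -49/2809

Coefficients of the first fundamental form: E = 1, F = 0, G = u^2 + 49.
Coefficients of the second fundamental form: L = 0, M = -7/sqrt(u^2 + 49), N = 0.
Assemble K = (LN − M²)/(EG − F²) = -49/(u^2 + 49)^2. At (u, v) = (2, pi/6): K = -49/2809.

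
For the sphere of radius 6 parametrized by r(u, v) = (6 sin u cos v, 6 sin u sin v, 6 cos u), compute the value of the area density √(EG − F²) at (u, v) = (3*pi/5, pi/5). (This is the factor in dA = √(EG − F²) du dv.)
√(EG − F²)|_{(3*pi/5, pi/5)} = 9*sqrt(2*sqrt(5) + 10)

E = 36, F = 0, G = 36*sin(u)^2, so EG − F² = 1296*sin(u)^2. Taking the positive square root: √(EG − F²) = 36*Abs(sin(u)). At (u, v) = (3*pi/5, pi/5): 9*sqrt(2*sqrt(5) + 10).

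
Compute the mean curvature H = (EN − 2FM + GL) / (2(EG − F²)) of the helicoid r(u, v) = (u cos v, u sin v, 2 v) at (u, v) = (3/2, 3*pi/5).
H = 0

With E = 1, F = 0, G = u^2 + 4, L = 0, M = -2/sqrt(u^2 + 4), N = 0, assemble
  H = (EN − 2FM + GL) / (2(EG − F²)) = 0.
At (u, v) = (3/2, 3*pi/5): H = 0.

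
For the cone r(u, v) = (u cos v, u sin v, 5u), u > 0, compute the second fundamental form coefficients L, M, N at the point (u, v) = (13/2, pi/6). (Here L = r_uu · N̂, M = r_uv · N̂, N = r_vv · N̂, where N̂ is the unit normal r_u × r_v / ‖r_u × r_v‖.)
L = 0;  M = 0;  N = 5*sqrt(26)/4

Compute the unit normal N̂(u, v) = (-5*sqrt(26)*u*cos(v)/(26*Abs(u)), -5*sqrt(26)*u*sin(v)/(26*Abs(u)), sqrt(26)*u/(26*Abs(u))), and the second partials r_uu, r_uv, r_vv. Take dot products:
  L(u, v) = r_uu · N̂ = 0,
  M(u, v) = r_uv · N̂ = 0,
  N(u, v) = r_vv · N̂ = 5*sqrt(26)*u^2/(26*Abs(u)).
Evaluating at (u, v) = (13/2, pi/6):
  L = 0, M = 0, N = 5*sqrt(26)/4.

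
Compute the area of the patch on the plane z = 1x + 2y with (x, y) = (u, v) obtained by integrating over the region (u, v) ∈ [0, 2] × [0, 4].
Area = 8*sqrt(6)

Area = ∫∫ √(EG − F²) du dv with √(EG − F²) = sqrt(6). Integrating over [0, 2] × [0, 4] gives 8*sqrt(6).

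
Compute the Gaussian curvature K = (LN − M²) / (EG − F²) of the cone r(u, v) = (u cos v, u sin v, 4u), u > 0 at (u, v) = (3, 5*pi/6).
K = 0

Coefficients of the first fundamental form: E = 17, F = 0, G = u^2.
Coefficients of the second fundamental form: L = 0, M = 0, N = 4*sqrt(17)*u^2/(17*Abs(u)).
Assemble K = (LN − M²)/(EG − F²) = 0. At (u, v) = (3, 5*pi/6): K = 0.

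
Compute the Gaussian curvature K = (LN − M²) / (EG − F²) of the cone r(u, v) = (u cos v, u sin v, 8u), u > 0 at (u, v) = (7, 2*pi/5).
K = 0

Coefficients of the first fundamental form: E = 65, F = 0, G = u^2.
Coefficients of the second fundamental form: L = 0, M = 0, N = 8*sqrt(65)*u^2/(65*Abs(u)).
Assemble K = (LN − M²)/(EG − F²) = 0. At (u, v) = (7, 2*pi/5): K = 0.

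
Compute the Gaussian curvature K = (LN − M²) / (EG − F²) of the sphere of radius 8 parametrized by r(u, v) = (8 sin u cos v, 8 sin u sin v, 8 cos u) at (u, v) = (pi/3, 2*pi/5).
K = 1/64

Coefficients of the first fundamental form: E = 64, F = 0, G = 64*sin(u)^2.
Coefficients of the second fundamental form: L = -8*sin(u)/Abs(sin(u)), M = 0, N = -8*sin(u)^3/Abs(sin(u)).
Assemble K = (LN − M²)/(EG − F²) = 1/64. At (u, v) = (pi/3, 2*pi/5): K = 1/64.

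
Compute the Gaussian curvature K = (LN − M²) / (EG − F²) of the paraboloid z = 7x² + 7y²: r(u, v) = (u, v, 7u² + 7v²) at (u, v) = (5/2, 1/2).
K = 196/1625625

Coefficients of the first fundamental form: E = 196*u^2 + 1, F = 196*u*v, G = 196*v^2 + 1.
Coefficients of the second fundamental form: L = 14/sqrt(196*u^2 + 196*v^2 + 1), M = 0, N = 14/sqrt(196*u^2 + 196*v^2 + 1).
Assemble K = (LN − M²)/(EG − F²) = 196/(38416*u^4 + 76832*u^2*v^2 + 392*u^2 + 38416*v^4 + 392*v^2 + 1). At (u, v) = (5/2, 1/2): K = 196/1625625.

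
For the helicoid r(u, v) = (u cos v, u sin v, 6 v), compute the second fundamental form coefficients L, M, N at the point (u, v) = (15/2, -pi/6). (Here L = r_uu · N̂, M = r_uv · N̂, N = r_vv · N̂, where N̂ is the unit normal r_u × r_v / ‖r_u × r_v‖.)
L = 0;  M = -4*sqrt(41)/41;  N = 0

Compute the unit normal N̂(u, v) = (6*sin(v)/sqrt(u^2 + 36), -6*cos(v)/sqrt(u^2 + 36), u/sqrt(u^2 + 36)), and the second partials r_uu, r_uv, r_vv. Take dot products:
  L(u, v) = r_uu · N̂ = 0,
  M(u, v) = r_uv · N̂ = -6/sqrt(u^2 + 36),
  N(u, v) = r_vv · N̂ = 0.
Evaluating at (u, v) = (15/2, -pi/6):
  L = 0, M = -4*sqrt(41)/41, N = 0.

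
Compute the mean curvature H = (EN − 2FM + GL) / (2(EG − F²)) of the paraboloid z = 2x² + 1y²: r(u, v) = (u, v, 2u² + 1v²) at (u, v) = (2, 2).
H = 11/81

With E = 16*u^2 + 1, F = 8*u*v, G = 4*v^2 + 1, L = 4/sqrt(16*u^2 + 4*v^2 + 1), M = 0, N = 2/sqrt(16*u^2 + 4*v^2 + 1), assemble
  H = (EN − 2FM + GL) / (2(EG − F²)) = (16*u^2 + 8*v^2 + 3)/(16*u^2 + 4*v^2 + 1)^(3/2).
At (u, v) = (2, 2): H = 11/81.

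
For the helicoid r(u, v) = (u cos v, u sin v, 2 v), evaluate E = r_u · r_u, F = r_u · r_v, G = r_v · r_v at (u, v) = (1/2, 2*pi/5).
E = 1;  F = 0;  G = 17/4

Partials: r_u = (cos(v), sin(v), 0), r_v = (-u*sin(v), u*cos(v), 2). As functions of (u, v):
  E = r_u · r_u = 1,
  F = r_u · r_v = 0,
  G = r_v · r_v = u^2 + 4.
Evaluating at (u, v) = (1/2, 2*pi/5): E = 1, F = 0, G = 17/4.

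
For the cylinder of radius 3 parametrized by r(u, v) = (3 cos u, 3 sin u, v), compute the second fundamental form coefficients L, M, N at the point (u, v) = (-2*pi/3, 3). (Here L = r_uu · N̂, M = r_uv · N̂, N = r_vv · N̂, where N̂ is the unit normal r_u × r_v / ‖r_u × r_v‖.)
L = -3;  M = 0;  N = 0

Compute the unit normal N̂(u, v) = (cos(u), sin(u), 0), and the second partials r_uu, r_uv, r_vv. Take dot products:
  L(u, v) = r_uu · N̂ = -3,
  M(u, v) = r_uv · N̂ = 0,
  N(u, v) = r_vv · N̂ = 0.
Evaluating at (u, v) = (-2*pi/3, 3):
  L = -3, M = 0, N = 0.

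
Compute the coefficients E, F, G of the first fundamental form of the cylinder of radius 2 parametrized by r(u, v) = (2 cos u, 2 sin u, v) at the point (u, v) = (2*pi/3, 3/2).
E = 4;  F = 0;  G = 1

Partials: r_u = (-2*sin(u), 2*cos(u), 0), r_v = (0, 0, 1). As functions of (u, v):
  E = r_u · r_u = 4,
  F = r_u · r_v = 0,
  G = r_v · r_v = 1.
Evaluating at (u, v) = (2*pi/3, 3/2): E = 4, F = 0, G = 1.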